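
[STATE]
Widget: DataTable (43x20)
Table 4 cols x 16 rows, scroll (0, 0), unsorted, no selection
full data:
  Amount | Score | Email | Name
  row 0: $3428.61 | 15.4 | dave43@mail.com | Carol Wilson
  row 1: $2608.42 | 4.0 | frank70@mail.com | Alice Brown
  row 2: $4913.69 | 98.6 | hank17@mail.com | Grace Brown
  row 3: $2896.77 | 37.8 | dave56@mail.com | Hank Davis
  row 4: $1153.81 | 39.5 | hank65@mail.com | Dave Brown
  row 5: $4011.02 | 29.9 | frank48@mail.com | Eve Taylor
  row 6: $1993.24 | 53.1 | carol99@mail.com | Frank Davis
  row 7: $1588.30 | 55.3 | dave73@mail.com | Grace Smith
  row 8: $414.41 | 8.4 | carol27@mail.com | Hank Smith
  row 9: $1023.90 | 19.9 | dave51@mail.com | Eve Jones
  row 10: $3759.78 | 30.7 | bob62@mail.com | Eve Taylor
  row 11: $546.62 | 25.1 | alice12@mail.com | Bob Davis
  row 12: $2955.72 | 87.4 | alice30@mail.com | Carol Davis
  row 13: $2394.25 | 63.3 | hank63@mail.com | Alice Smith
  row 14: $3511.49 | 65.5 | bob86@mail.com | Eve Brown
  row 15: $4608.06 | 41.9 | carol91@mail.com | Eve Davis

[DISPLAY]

Amount  │Score│Email           │Name       
────────┼─────┼────────────────┼───────────
$3428.61│15.4 │dave43@mail.com │Carol Wilso
$2608.42│4.0  │frank70@mail.com│Alice Brown
$4913.69│98.6 │hank17@mail.com │Grace Brown
$2896.77│37.8 │dave56@mail.com │Hank Davis 
$1153.81│39.5 │hank65@mail.com │Dave Brown 
$4011.02│29.9 │frank48@mail.com│Eve Taylor 
$1993.24│53.1 │carol99@mail.com│Frank Davis
$1588.30│55.3 │dave73@mail.com │Grace Smith
$414.41 │8.4  │carol27@mail.com│Hank Smith 
$1023.90│19.9 │dave51@mail.com │Eve Jones  
$3759.78│30.7 │bob62@mail.com  │Eve Taylor 
$546.62 │25.1 │alice12@mail.com│Bob Davis  
$2955.72│87.4 │alice30@mail.com│Carol Davis
$2394.25│63.3 │hank63@mail.com │Alice Smith
$3511.49│65.5 │bob86@mail.com  │Eve Brown  
$4608.06│41.9 │carol91@mail.com│Eve Davis  
                                           
                                           


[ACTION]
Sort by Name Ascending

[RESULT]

Amount  │Score│Email           │Name       
────────┼─────┼────────────────┼───────────
$2608.42│4.0  │frank70@mail.com│Alice Brown
$2394.25│63.3 │hank63@mail.com │Alice Smith
$546.62 │25.1 │alice12@mail.com│Bob Davis  
$2955.72│87.4 │alice30@mail.com│Carol Davis
$3428.61│15.4 │dave43@mail.com │Carol Wilso
$1153.81│39.5 │hank65@mail.com │Dave Brown 
$3511.49│65.5 │bob86@mail.com  │Eve Brown  
$4608.06│41.9 │carol91@mail.com│Eve Davis  
$1023.90│19.9 │dave51@mail.com │Eve Jones  
$4011.02│29.9 │frank48@mail.com│Eve Taylor 
$3759.78│30.7 │bob62@mail.com  │Eve Taylor 
$1993.24│53.1 │carol99@mail.com│Frank Davis
$4913.69│98.6 │hank17@mail.com │Grace Brown
$1588.30│55.3 │dave73@mail.com │Grace Smith
$2896.77│37.8 │dave56@mail.com │Hank Davis 
$414.41 │8.4  │carol27@mail.com│Hank Smith 
                                           
                                           


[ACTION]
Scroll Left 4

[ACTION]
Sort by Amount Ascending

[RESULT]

Amount ▲│Score│Email           │Name       
────────┼─────┼────────────────┼───────────
$414.41 │8.4  │carol27@mail.com│Hank Smith 
$546.62 │25.1 │alice12@mail.com│Bob Davis  
$1023.90│19.9 │dave51@mail.com │Eve Jones  
$1153.81│39.5 │hank65@mail.com │Dave Brown 
$1588.30│55.3 │dave73@mail.com │Grace Smith
$1993.24│53.1 │carol99@mail.com│Frank Davis
$2394.25│63.3 │hank63@mail.com │Alice Smith
$2608.42│4.0  │frank70@mail.com│Alice Brown
$2896.77│37.8 │dave56@mail.com │Hank Davis 
$2955.72│87.4 │alice30@mail.com│Carol Davis
$3428.61│15.4 │dave43@mail.com │Carol Wilso
$3511.49│65.5 │bob86@mail.com  │Eve Brown  
$3759.78│30.7 │bob62@mail.com  │Eve Taylor 
$4011.02│29.9 │frank48@mail.com│Eve Taylor 
$4608.06│41.9 │carol91@mail.com│Eve Davis  
$4913.69│98.6 │hank17@mail.com │Grace Brown
                                           
                                           


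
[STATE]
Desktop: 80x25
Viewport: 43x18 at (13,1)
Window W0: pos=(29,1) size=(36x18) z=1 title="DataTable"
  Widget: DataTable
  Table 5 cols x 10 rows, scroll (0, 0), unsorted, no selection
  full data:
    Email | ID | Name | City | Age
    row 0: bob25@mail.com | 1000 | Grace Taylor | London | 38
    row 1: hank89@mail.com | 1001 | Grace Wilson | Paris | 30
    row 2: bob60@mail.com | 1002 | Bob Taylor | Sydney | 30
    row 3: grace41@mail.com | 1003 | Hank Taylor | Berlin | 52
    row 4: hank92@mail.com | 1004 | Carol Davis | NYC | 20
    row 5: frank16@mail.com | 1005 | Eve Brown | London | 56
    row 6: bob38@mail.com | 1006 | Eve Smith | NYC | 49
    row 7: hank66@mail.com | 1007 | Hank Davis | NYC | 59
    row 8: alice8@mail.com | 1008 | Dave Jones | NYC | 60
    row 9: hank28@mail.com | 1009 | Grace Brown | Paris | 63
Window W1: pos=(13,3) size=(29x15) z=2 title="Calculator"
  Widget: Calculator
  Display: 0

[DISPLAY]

                ┏━━━━━━━━━━━━━━━━━━━━━━━━━━
                ┃ DataTable                
┏━━━━━━━━━━━━━━━━━━━━━━━━━━━┓──────────────
┃ Calculator                ┃    │ID  │Name
┠───────────────────────────┨────┼────┼────
┃                          0┃om  │1000│Grac
┃┌───┬───┬───┬───┐          ┃com │1001│Grac
┃│ 7 │ 8 │ 9 │ ÷ │          ┃om  │1002│Bob 
┃├───┼───┼───┼───┤          ┃.com│1003│Hank
┃│ 4 │ 5 │ 6 │ × │          ┃com │1004│Caro
┃├───┼───┼───┼───┤          ┃.com│1005│Eve 
┃│ 1 │ 2 │ 3 │ - │          ┃om  │1006│Eve 
┃├───┼───┼───┼───┤          ┃com │1007│Hank
┃│ 0 │ . │ = │ + │          ┃com │1008│Dave
┃├───┼───┼───┼───┤          ┃com │1009│Grac
┃│ C │ MC│ MR│ M+│          ┃              
┗━━━━━━━━━━━━━━━━━━━━━━━━━━━┛              
                ┗━━━━━━━━━━━━━━━━━━━━━━━━━━


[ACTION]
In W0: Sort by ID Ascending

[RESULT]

                ┏━━━━━━━━━━━━━━━━━━━━━━━━━━
                ┃ DataTable                
┏━━━━━━━━━━━━━━━━━━━━━━━━━━━┓──────────────
┃ Calculator                ┃    │ID ▲│Name
┠───────────────────────────┨────┼────┼────
┃                          0┃om  │1000│Grac
┃┌───┬───┬───┬───┐          ┃com │1001│Grac
┃│ 7 │ 8 │ 9 │ ÷ │          ┃om  │1002│Bob 
┃├───┼───┼───┼───┤          ┃.com│1003│Hank
┃│ 4 │ 5 │ 6 │ × │          ┃com │1004│Caro
┃├───┼───┼───┼───┤          ┃.com│1005│Eve 
┃│ 1 │ 2 │ 3 │ - │          ┃om  │1006│Eve 
┃├───┼───┼───┼───┤          ┃com │1007│Hank
┃│ 0 │ . │ = │ + │          ┃com │1008│Dave
┃├───┼───┼───┼───┤          ┃com │1009│Grac
┃│ C │ MC│ MR│ M+│          ┃              
┗━━━━━━━━━━━━━━━━━━━━━━━━━━━┛              
                ┗━━━━━━━━━━━━━━━━━━━━━━━━━━


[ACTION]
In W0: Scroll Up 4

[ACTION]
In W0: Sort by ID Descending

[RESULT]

                ┏━━━━━━━━━━━━━━━━━━━━━━━━━━
                ┃ DataTable                
┏━━━━━━━━━━━━━━━━━━━━━━━━━━━┓──────────────
┃ Calculator                ┃    │ID ▼│Name
┠───────────────────────────┨────┼────┼────
┃                          0┃com │1009│Grac
┃┌───┬───┬───┬───┐          ┃com │1008│Dave
┃│ 7 │ 8 │ 9 │ ÷ │          ┃com │1007│Hank
┃├───┼───┼───┼───┤          ┃om  │1006│Eve 
┃│ 4 │ 5 │ 6 │ × │          ┃.com│1005│Eve 
┃├───┼───┼───┼───┤          ┃com │1004│Caro
┃│ 1 │ 2 │ 3 │ - │          ┃.com│1003│Hank
┃├───┼───┼───┼───┤          ┃om  │1002│Bob 
┃│ 0 │ . │ = │ + │          ┃com │1001│Grac
┃├───┼───┼───┼───┤          ┃om  │1000│Grac
┃│ C │ MC│ MR│ M+│          ┃              
┗━━━━━━━━━━━━━━━━━━━━━━━━━━━┛              
                ┗━━━━━━━━━━━━━━━━━━━━━━━━━━


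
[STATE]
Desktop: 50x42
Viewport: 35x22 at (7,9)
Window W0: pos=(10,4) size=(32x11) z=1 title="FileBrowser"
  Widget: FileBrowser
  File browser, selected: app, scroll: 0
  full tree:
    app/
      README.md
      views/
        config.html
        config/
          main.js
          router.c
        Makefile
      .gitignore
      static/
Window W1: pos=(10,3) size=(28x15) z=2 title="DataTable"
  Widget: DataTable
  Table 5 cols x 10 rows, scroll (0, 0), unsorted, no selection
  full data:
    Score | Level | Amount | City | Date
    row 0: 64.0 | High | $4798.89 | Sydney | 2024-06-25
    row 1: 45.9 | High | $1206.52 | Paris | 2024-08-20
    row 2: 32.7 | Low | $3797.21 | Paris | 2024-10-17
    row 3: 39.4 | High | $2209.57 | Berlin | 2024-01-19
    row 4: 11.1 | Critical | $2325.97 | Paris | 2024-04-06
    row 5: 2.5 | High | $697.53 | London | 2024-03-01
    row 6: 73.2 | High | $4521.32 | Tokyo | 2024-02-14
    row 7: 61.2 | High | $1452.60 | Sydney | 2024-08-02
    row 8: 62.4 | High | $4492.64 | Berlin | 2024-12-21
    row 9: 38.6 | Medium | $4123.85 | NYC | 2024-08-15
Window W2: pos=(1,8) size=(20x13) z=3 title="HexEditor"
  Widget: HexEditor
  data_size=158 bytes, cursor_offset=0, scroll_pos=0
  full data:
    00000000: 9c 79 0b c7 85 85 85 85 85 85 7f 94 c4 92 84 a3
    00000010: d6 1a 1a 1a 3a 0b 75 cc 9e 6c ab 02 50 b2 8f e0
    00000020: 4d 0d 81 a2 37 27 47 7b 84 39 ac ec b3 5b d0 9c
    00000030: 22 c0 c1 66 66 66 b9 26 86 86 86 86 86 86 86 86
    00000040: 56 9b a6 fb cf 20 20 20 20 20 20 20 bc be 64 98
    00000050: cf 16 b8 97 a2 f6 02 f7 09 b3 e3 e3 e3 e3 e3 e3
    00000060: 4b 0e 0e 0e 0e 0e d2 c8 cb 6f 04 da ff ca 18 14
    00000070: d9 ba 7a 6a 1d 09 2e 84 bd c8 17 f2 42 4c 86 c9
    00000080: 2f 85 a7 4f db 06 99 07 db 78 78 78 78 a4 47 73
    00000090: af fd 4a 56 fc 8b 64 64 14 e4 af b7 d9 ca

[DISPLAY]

ditor        ┃    │$1206.52│Pa┃   ┃
─────────────┨    │$3797.21│Pa┃   ┃
000  9C 79 0b┃    │$2209.57│Be┃   ┃
010  d6 1a 1a┃ical│$2325.97│Pa┃   ┃
020  4d 0d 81┃    │$697.53 │Lo┃   ┃
030  22 c0 c1┃    │$4521.32│To┃━━━┛
040  56 9b a6┃    │$1452.60│Sy┃    
050  cf 16 b8┃    │$4492.64│Be┃    
060  4b 0e 0e┃━━━━━━━━━━━━━━━━┛    
070  d9 ba 7a┃                     
080  2f 85 a7┃                     
━━━━━━━━━━━━━┛                     
                                   
                                   
                                   
                                   
                                   
                                   
                                   
                                   
                                   
                                   


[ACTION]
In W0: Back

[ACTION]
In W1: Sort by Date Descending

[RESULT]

ditor        ┃    │$3797.21│Pa┃   ┃
─────────────┨    │$1206.52│Pa┃   ┃
000  9C 79 0b┃um  │$4123.85│NY┃   ┃
010  d6 1a 1a┃    │$1452.60│Sy┃   ┃
020  4d 0d 81┃    │$4798.89│Sy┃   ┃
030  22 c0 c1┃ical│$2325.97│Pa┃━━━┛
040  56 9b a6┃    │$697.53 │Lo┃    
050  cf 16 b8┃    │$4521.32│To┃    
060  4b 0e 0e┃━━━━━━━━━━━━━━━━┛    
070  d9 ba 7a┃                     
080  2f 85 a7┃                     
━━━━━━━━━━━━━┛                     
                                   
                                   
                                   
                                   
                                   
                                   
                                   
                                   
                                   
                                   


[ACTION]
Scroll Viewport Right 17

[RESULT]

     ┃    │$3797.21│Pa┃   ┃        
─────┨    │$1206.52│Pa┃   ┃        
79 0b┃um  │$4123.85│NY┃   ┃        
1a 1a┃    │$1452.60│Sy┃   ┃        
0d 81┃    │$4798.89│Sy┃   ┃        
c0 c1┃ical│$2325.97│Pa┃━━━┛        
9b a6┃    │$697.53 │Lo┃            
16 b8┃    │$4521.32│To┃            
0e 0e┃━━━━━━━━━━━━━━━━┛            
ba 7a┃                             
85 a7┃                             
━━━━━┛                             
                                   
                                   
                                   
                                   
                                   
                                   
                                   
                                   
                                   
                                   


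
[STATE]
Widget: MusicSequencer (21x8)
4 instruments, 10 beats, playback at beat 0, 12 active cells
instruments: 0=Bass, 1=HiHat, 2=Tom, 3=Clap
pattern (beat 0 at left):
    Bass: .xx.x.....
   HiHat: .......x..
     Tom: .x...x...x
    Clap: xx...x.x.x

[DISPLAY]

      ▼123456789     
  Bass·██·█·····     
 HiHat·······█··     
   Tom·█···█···█     
  Clap██···█·█·█     
                     
                     
                     


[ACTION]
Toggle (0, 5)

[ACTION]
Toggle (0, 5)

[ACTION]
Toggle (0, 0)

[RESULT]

      ▼123456789     
  Bass███·█·····     
 HiHat·······█··     
   Tom·█···█···█     
  Clap██···█·█·█     
                     
                     
                     


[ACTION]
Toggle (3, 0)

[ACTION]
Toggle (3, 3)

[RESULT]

      ▼123456789     
  Bass███·█·····     
 HiHat·······█··     
   Tom·█···█···█     
  Clap·█·█·█·█·█     
                     
                     
                     


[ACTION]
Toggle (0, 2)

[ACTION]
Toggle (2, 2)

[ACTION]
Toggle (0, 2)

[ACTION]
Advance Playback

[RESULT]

      0▼23456789     
  Bass███·█·····     
 HiHat·······█··     
   Tom·██··█···█     
  Clap·█·█·█·█·█     
                     
                     
                     


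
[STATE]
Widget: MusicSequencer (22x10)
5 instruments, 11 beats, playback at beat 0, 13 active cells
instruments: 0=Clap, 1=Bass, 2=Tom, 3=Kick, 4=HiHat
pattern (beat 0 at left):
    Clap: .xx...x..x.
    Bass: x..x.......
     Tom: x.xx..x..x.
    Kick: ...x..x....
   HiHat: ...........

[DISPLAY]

      ▼1234567890     
  Clap·██···█··█·     
  Bass█··█·······     
   Tom█·██··█··█·     
  Kick···█··█····     
 HiHat···········     
                      
                      
                      
                      


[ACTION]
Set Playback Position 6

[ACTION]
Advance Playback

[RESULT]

      0123456▼890     
  Clap·██···█··█·     
  Bass█··█·······     
   Tom█·██··█··█·     
  Kick···█··█····     
 HiHat···········     
                      
                      
                      
                      


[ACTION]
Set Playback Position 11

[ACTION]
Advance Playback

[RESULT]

      0▼234567890     
  Clap·██···█··█·     
  Bass█··█·······     
   Tom█·██··█··█·     
  Kick···█··█····     
 HiHat···········     
                      
                      
                      
                      


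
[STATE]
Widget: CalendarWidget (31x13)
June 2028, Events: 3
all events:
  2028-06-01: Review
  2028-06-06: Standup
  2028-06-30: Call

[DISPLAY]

           June 2028           
Mo Tu We Th Fr Sa Su           
          1*  2  3  4          
 5  6*  7  8  9 10 11          
12 13 14 15 16 17 18           
19 20 21 22 23 24 25           
26 27 28 29 30*                
                               
                               
                               
                               
                               
                               


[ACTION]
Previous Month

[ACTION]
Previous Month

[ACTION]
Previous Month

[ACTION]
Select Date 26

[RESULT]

           March 2028          
Mo Tu We Th Fr Sa Su           
       1  2  3  4  5           
 6  7  8  9 10 11 12           
13 14 15 16 17 18 19           
20 21 22 23 24 25 [26]         
27 28 29 30 31                 
                               
                               
                               
                               
                               
                               


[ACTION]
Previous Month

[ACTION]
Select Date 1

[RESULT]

         February 2028         
Mo Tu We Th Fr Sa Su           
   [ 1]  2  3  4  5  6         
 7  8  9 10 11 12 13           
14 15 16 17 18 19 20           
21 22 23 24 25 26 27           
28 29                          
                               
                               
                               
                               
                               
                               


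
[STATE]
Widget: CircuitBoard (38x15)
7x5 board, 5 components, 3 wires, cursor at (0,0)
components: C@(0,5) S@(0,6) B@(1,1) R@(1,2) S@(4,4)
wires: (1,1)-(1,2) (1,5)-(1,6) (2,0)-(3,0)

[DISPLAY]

   0 1 2 3 4 5 6                      
0  [.]                  C   S         
                                      
1       B ─ R           · ─ ·         
                                      
2   ·                                 
    │                                 
3   ·                                 
                                      
4                   S                 
Cursor: (0,0)                         
                                      
                                      
                                      
                                      


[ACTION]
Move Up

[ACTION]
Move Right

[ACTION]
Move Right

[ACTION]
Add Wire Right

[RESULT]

   0 1 2 3 4 5 6                      
0          [.]─ ·       C   S         
                                      
1       B ─ R           · ─ ·         
                                      
2   ·                                 
    │                                 
3   ·                                 
                                      
4                   S                 
Cursor: (0,2)                         
                                      
                                      
                                      
                                      


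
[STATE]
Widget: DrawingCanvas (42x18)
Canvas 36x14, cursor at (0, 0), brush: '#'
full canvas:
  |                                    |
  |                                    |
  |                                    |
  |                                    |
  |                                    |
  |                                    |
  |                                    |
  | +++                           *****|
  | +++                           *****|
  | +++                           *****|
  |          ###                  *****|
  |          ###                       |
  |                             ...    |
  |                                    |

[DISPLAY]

+                                         
                                          
                                          
                                          
                                          
                                          
                                          
 +++                           *****      
 +++                           *****      
 +++                           *****      
          ###                  *****      
          ###                             
                             ...          
                                          
                                          
                                          
                                          
                                          


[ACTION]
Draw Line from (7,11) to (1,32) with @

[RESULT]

+                                         
                               @@         
                           @@@@           
                        @@@               
                    @@@@                  
                 @@@                      
             @@@@                         
 +++       @@                  *****      
 +++                           *****      
 +++                           *****      
          ###                  *****      
          ###                             
                             ...          
                                          
                                          
                                          
                                          
                                          


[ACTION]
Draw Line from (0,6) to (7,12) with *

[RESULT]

+     *                                   
       *                       @@         
        *                  @@@@           
         *              @@@               
         *          @@@@                  
          *      @@@                      
           * @@@@                         
 +++       @*                  *****      
 +++                           *****      
 +++                           *****      
          ###                  *****      
          ###                             
                             ...          
                                          
                                          
                                          
                                          
                                          


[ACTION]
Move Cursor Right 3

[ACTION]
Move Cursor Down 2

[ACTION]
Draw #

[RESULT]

      *                                   
       *                       @@         
   #    *                  @@@@           
         *              @@@               
         *          @@@@                  
          *      @@@                      
           * @@@@                         
 +++       @*                  *****      
 +++                           *****      
 +++                           *****      
          ###                  *****      
          ###                             
                             ...          
                                          
                                          
                                          
                                          
                                          


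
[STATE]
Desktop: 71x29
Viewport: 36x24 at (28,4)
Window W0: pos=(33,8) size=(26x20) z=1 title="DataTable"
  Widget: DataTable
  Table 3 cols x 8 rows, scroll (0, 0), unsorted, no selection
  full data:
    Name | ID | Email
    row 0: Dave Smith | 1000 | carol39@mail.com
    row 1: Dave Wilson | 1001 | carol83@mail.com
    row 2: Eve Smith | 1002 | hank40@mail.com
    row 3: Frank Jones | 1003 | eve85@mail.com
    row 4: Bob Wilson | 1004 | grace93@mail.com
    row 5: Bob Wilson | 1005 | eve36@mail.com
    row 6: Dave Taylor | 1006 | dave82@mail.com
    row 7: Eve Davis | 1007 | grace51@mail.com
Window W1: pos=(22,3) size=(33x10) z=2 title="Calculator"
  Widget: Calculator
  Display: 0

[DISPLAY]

ulator                    ┃         
──────────────────────────┨         
                         0┃         
───┬───┬───┐              ┃         
 8 │ 9 │ ÷ │              ┃━━━┓     
───┼───┼───┤              ┃   ┃     
 5 │ 6 │ × │              ┃───┨     
───┴───┴───┘              ┃l  ┃     
━━━━━━━━━━━━━━━━━━━━━━━━━━┛───┃     
     ┃Dave Smith │1000│carol39┃     
     ┃Dave Wilson│1001│carol83┃     
     ┃Eve Smith  │1002│hank40@┃     
     ┃Frank Jones│1003│eve85@m┃     
     ┃Bob Wilson │1004│grace93┃     
     ┃Bob Wilson │1005│eve36@m┃     
     ┃Dave Taylor│1006│dave82@┃     
     ┃Eve Davis  │1007│grace51┃     
     ┃                        ┃     
     ┃                        ┃     
     ┃                        ┃     
     ┃                        ┃     
     ┃                        ┃     
     ┃                        ┃     
     ┗━━━━━━━━━━━━━━━━━━━━━━━━┛     


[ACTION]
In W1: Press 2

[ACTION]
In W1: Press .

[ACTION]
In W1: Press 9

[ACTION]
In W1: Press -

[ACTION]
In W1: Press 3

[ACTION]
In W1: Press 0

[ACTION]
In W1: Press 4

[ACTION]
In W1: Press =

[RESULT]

ulator                    ┃         
──────────────────────────┨         
                    -301.1┃         
───┬───┬───┐              ┃         
 8 │ 9 │ ÷ │              ┃━━━┓     
───┼───┼───┤              ┃   ┃     
 5 │ 6 │ × │              ┃───┨     
───┴───┴───┘              ┃l  ┃     
━━━━━━━━━━━━━━━━━━━━━━━━━━┛───┃     
     ┃Dave Smith │1000│carol39┃     
     ┃Dave Wilson│1001│carol83┃     
     ┃Eve Smith  │1002│hank40@┃     
     ┃Frank Jones│1003│eve85@m┃     
     ┃Bob Wilson │1004│grace93┃     
     ┃Bob Wilson │1005│eve36@m┃     
     ┃Dave Taylor│1006│dave82@┃     
     ┃Eve Davis  │1007│grace51┃     
     ┃                        ┃     
     ┃                        ┃     
     ┃                        ┃     
     ┃                        ┃     
     ┃                        ┃     
     ┃                        ┃     
     ┗━━━━━━━━━━━━━━━━━━━━━━━━┛     


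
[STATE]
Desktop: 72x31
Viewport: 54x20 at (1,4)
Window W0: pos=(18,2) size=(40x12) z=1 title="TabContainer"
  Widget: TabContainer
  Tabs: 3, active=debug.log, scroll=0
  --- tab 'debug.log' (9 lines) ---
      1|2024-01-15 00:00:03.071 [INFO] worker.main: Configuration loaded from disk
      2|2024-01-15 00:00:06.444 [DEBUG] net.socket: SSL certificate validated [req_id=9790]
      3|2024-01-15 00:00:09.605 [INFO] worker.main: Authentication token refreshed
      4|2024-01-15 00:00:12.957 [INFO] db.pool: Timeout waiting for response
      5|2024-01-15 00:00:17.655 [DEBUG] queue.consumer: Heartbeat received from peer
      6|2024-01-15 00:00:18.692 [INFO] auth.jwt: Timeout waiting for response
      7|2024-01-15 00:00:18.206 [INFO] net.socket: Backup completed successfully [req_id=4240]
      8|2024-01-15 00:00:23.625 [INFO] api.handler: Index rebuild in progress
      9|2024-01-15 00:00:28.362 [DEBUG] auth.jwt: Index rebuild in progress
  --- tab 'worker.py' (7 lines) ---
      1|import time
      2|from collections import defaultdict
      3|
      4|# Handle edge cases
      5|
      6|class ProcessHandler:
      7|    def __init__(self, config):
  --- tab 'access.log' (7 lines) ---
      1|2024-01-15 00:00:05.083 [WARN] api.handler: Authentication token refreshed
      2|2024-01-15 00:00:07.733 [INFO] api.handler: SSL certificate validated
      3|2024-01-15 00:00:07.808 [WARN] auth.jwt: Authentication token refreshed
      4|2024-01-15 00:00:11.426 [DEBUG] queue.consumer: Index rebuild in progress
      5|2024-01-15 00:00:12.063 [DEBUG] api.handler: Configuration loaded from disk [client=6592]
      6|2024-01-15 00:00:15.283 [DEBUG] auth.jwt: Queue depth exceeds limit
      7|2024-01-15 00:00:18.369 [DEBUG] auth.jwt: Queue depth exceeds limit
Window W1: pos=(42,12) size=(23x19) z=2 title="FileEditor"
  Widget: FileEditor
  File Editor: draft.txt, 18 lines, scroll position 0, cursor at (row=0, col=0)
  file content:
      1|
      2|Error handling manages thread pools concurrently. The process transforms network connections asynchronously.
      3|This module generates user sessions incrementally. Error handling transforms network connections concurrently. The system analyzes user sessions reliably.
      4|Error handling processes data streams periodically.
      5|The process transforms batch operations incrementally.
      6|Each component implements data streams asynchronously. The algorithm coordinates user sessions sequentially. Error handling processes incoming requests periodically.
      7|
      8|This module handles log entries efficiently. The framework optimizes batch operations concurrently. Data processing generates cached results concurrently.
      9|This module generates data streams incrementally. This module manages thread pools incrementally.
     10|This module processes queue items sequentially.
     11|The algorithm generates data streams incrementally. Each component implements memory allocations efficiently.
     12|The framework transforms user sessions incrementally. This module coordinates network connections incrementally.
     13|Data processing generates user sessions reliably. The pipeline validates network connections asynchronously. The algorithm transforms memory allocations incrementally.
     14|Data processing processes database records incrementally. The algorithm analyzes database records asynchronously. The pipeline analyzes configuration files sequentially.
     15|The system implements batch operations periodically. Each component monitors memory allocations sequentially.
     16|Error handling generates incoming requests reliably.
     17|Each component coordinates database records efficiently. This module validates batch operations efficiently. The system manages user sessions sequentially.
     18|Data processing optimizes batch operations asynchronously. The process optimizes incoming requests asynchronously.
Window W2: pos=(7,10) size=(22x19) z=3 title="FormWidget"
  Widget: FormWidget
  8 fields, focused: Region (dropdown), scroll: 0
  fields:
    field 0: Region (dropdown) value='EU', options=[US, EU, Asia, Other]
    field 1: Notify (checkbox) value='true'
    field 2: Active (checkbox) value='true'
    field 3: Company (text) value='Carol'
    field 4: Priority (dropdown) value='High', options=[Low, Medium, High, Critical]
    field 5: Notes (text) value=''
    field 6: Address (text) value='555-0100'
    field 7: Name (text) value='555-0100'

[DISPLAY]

                 ┠────────────────────────────────────
                 ┃[debug.log]│ worker.py │ access.log 
                 ┃────────────────────────────────────
                 ┃2024-01-15 00:00:03.071 [INFO] worke
                 ┃2024-01-15 00:00:06.444 [DEBUG] net.
                 ┃2024-01-15 00:00:09.605 [INFO] worke
      ┏━━━━━━━━━━━━━━━━━━━━┓ 00:00:12.957 [INFO] db.po
      ┃ FormWidget         ┃ 00:00:17.655 [DEBUG] queu
      ┠────────────────────┨ 00:00:18.692┏━━━━━━━━━━━━
      ┃> Region:     [EU ▼]┃━━━━━━━━━━━━━┃ FileEditor 
      ┃  Notify:     [x]   ┃             ┠────────────
      ┃  Active:     [x]   ┃             ┃█           
      ┃  Company:    [Caro]┃             ┃Error handli
      ┃  Priority:   [Hig▼]┃             ┃This module 
      ┃  Notes:      [    ]┃             ┃Error handli
      ┃  Address:    [555-]┃             ┃The process 
      ┃  Name:       [555-]┃             ┃Each compone
      ┃                    ┃             ┃            
      ┃                    ┃             ┃This module 
      ┃                    ┃             ┃This module 


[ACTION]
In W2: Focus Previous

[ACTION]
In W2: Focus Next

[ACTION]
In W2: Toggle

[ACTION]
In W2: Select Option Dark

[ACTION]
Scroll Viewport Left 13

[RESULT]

                  ┠───────────────────────────────────
                  ┃[debug.log]│ worker.py │ access.log
                  ┃───────────────────────────────────
                  ┃2024-01-15 00:00:03.071 [INFO] work
                  ┃2024-01-15 00:00:06.444 [DEBUG] net
                  ┃2024-01-15 00:00:09.605 [INFO] work
       ┏━━━━━━━━━━━━━━━━━━━━┓ 00:00:12.957 [INFO] db.p
       ┃ FormWidget         ┃ 00:00:17.655 [DEBUG] que
       ┠────────────────────┨ 00:00:18.692┏━━━━━━━━━━━
       ┃> Region:     [EU ▼]┃━━━━━━━━━━━━━┃ FileEditor
       ┃  Notify:     [x]   ┃             ┠───────────
       ┃  Active:     [x]   ┃             ┃█          
       ┃  Company:    [Caro]┃             ┃Error handl
       ┃  Priority:   [Hig▼]┃             ┃This module
       ┃  Notes:      [    ]┃             ┃Error handl
       ┃  Address:    [555-]┃             ┃The process
       ┃  Name:       [555-]┃             ┃Each compon
       ┃                    ┃             ┃           
       ┃                    ┃             ┃This module
       ┃                    ┃             ┃This module


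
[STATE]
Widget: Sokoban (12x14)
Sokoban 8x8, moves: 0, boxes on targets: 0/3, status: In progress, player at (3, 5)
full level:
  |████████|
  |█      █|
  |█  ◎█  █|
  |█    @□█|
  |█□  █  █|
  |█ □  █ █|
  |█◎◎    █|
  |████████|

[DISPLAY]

████████    
█      █    
█  ◎█  █    
█    @□█    
█□  █  █    
█ □  █ █    
█◎◎    █    
████████    
Moves: 0  0/
            
            
            
            
            


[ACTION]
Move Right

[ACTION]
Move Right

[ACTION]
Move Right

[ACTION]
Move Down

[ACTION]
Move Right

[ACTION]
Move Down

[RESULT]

████████    
█      █    
█  ◎█  █    
█     □█    
█□  █  █    
█ □  █@█    
█◎◎    █    
████████    
Moves: 3  0/
            
            
            
            
            


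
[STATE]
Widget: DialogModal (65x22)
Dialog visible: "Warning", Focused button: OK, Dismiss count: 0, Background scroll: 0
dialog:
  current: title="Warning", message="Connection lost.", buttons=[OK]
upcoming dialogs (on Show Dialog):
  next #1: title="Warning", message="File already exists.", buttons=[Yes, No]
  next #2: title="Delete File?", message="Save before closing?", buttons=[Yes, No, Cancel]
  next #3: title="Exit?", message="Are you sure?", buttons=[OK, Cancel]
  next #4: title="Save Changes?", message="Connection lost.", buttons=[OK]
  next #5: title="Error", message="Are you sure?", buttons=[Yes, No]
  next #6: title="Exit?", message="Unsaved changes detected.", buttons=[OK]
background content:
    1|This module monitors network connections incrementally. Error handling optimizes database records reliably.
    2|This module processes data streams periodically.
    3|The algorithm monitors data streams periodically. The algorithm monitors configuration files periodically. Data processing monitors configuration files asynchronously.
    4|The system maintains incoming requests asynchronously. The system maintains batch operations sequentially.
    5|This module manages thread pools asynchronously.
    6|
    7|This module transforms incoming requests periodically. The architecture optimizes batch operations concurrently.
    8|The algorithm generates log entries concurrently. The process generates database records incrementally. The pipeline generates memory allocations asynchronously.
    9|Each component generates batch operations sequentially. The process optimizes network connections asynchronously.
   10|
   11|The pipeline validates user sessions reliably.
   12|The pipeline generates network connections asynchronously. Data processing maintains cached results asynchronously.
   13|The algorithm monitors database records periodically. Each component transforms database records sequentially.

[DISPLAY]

This module monitors network connections incrementally. Error han
This module processes data streams periodically.                 
The algorithm monitors data streams periodically. The algorithm m
The system maintains incoming requests asynchronously. The system
This module manages thread pools asynchronously.                 
                                                                 
This module transforms incoming requests periodically. The archit
The algorithm generates log entries concurrently. The process gen
Each component generat┌──────────────────┐sequentially. The proce
                      │     Warning      │                       
The pipeline validates│ Connection lost. │bly.                   
The pipeline generates│       [OK]       │ asynchronously. Data p
The algorithm monitors└──────────────────┘riodically. Each compon
                                                                 
                                                                 
                                                                 
                                                                 
                                                                 
                                                                 
                                                                 
                                                                 
                                                                 


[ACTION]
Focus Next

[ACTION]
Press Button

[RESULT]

This module monitors network connections incrementally. Error han
This module processes data streams periodically.                 
The algorithm monitors data streams periodically. The algorithm m
The system maintains incoming requests asynchronously. The system
This module manages thread pools asynchronously.                 
                                                                 
This module transforms incoming requests periodically. The archit
The algorithm generates log entries concurrently. The process gen
Each component generates batch operations sequentially. The proce
                                                                 
The pipeline validates user sessions reliably.                   
The pipeline generates network connections asynchronously. Data p
The algorithm monitors database records periodically. Each compon
                                                                 
                                                                 
                                                                 
                                                                 
                                                                 
                                                                 
                                                                 
                                                                 
                                                                 


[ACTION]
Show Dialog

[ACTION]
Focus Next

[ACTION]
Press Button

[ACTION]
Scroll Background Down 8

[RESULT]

Each component generates batch operations sequentially. The proce
                                                                 
The pipeline validates user sessions reliably.                   
The pipeline generates network connections asynchronously. Data p
The algorithm monitors database records periodically. Each compon
                                                                 
                                                                 
                                                                 
                                                                 
                                                                 
                                                                 
                                                                 
                                                                 
                                                                 
                                                                 
                                                                 
                                                                 
                                                                 
                                                                 
                                                                 
                                                                 
                                                                 
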